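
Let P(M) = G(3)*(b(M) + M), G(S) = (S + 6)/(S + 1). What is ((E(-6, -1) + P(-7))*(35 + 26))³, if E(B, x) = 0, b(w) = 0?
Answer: -56755918107/64 ≈ -8.8681e+8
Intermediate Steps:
G(S) = (6 + S)/(1 + S)
P(M) = 9*M/4 (P(M) = ((6 + 3)/(1 + 3))*(0 + M) = (9/4)*M = ((¼)*9)*M = 9*M/4)
((E(-6, -1) + P(-7))*(35 + 26))³ = ((0 + (9/4)*(-7))*(35 + 26))³ = ((0 - 63/4)*61)³ = (-63/4*61)³ = (-3843/4)³ = -56755918107/64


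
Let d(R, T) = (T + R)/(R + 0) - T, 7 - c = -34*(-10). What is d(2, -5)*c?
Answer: -2331/2 ≈ -1165.5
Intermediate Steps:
c = -333 (c = 7 - (-34)*(-10) = 7 - 1*340 = 7 - 340 = -333)
d(R, T) = -T + (R + T)/R (d(R, T) = (R + T)/R - T = -T + (R + T)/R)
d(2, -5)*c = (1 - 1*(-5) - 5/2)*(-333) = (1 + 5 - 5*½)*(-333) = (1 + 5 - 5/2)*(-333) = (7/2)*(-333) = -2331/2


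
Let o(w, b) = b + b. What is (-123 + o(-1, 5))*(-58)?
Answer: 6554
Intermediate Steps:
o(w, b) = 2*b
(-123 + o(-1, 5))*(-58) = (-123 + 2*5)*(-58) = (-123 + 10)*(-58) = -113*(-58) = 6554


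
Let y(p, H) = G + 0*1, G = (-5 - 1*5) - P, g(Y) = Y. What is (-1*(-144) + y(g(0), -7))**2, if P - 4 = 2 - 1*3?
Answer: 17161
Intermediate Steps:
P = 3 (P = 4 + (2 - 1*3) = 4 + (2 - 3) = 4 - 1 = 3)
G = -13 (G = (-5 - 1*5) - 1*3 = (-5 - 5) - 3 = -10 - 3 = -13)
y(p, H) = -13 (y(p, H) = -13 + 0*1 = -13 + 0 = -13)
(-1*(-144) + y(g(0), -7))**2 = (-1*(-144) - 13)**2 = (144 - 13)**2 = 131**2 = 17161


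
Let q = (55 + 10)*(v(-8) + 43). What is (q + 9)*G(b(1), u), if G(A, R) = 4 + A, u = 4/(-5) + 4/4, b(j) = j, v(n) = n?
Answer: 11420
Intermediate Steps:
q = 2275 (q = (55 + 10)*(-8 + 43) = 65*35 = 2275)
u = ⅕ (u = 4*(-⅕) + 4*(¼) = -⅘ + 1 = ⅕ ≈ 0.20000)
(q + 9)*G(b(1), u) = (2275 + 9)*(4 + 1) = 2284*5 = 11420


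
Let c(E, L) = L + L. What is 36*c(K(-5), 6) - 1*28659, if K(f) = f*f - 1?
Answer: -28227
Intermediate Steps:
K(f) = -1 + f² (K(f) = f² - 1 = -1 + f²)
c(E, L) = 2*L
36*c(K(-5), 6) - 1*28659 = 36*(2*6) - 1*28659 = 36*12 - 28659 = 432 - 28659 = -28227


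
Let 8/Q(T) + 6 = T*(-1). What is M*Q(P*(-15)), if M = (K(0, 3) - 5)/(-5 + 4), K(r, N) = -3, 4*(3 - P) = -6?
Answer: 128/123 ≈ 1.0406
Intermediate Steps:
P = 9/2 (P = 3 - ¼*(-6) = 3 + 3/2 = 9/2 ≈ 4.5000)
Q(T) = 8/(-6 - T) (Q(T) = 8/(-6 + T*(-1)) = 8/(-6 - T))
M = 8 (M = (-3 - 5)/(-5 + 4) = -8/(-1) = -8*(-1) = 8)
M*Q(P*(-15)) = 8*(-8/(6 + (9/2)*(-15))) = 8*(-8/(6 - 135/2)) = 8*(-8/(-123/2)) = 8*(-8*(-2/123)) = 8*(16/123) = 128/123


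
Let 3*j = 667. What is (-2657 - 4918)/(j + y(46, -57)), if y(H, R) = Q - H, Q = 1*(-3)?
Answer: -4545/104 ≈ -43.702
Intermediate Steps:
j = 667/3 (j = (⅓)*667 = 667/3 ≈ 222.33)
Q = -3
y(H, R) = -3 - H
(-2657 - 4918)/(j + y(46, -57)) = (-2657 - 4918)/(667/3 + (-3 - 1*46)) = -7575/(667/3 + (-3 - 46)) = -7575/(667/3 - 49) = -7575/520/3 = -7575*3/520 = -4545/104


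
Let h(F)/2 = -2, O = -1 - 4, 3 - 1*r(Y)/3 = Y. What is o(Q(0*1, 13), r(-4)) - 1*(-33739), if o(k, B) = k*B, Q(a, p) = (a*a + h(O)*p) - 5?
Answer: 32542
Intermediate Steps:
r(Y) = 9 - 3*Y
O = -5
h(F) = -4 (h(F) = 2*(-2) = -4)
Q(a, p) = -5 + a**2 - 4*p (Q(a, p) = (a*a - 4*p) - 5 = (a**2 - 4*p) - 5 = -5 + a**2 - 4*p)
o(k, B) = B*k
o(Q(0*1, 13), r(-4)) - 1*(-33739) = (9 - 3*(-4))*(-5 + (0*1)**2 - 4*13) - 1*(-33739) = (9 + 12)*(-5 + 0**2 - 52) + 33739 = 21*(-5 + 0 - 52) + 33739 = 21*(-57) + 33739 = -1197 + 33739 = 32542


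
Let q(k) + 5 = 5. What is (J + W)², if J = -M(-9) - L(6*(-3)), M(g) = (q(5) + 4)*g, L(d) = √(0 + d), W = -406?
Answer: 136882 + 2220*I*√2 ≈ 1.3688e+5 + 3139.6*I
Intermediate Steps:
L(d) = √d
q(k) = 0 (q(k) = -5 + 5 = 0)
M(g) = 4*g (M(g) = (0 + 4)*g = 4*g)
J = 36 - 3*I*√2 (J = -4*(-9) - √(6*(-3)) = -1*(-36) - √(-18) = 36 - 3*I*√2 ≈ 36.0 - 4.2426*I)
(J + W)² = ((36 - 3*I*√2) - 406)² = (-370 - 3*I*√2)²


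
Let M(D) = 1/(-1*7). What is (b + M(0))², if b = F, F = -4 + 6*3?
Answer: 9409/49 ≈ 192.02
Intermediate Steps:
M(D) = -⅐ (M(D) = 1/(-7) = -⅐)
F = 14 (F = -4 + 18 = 14)
b = 14
(b + M(0))² = (14 - ⅐)² = (97/7)² = 9409/49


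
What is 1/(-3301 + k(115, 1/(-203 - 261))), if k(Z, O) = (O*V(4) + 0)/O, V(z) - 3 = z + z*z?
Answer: -1/3278 ≈ -0.00030506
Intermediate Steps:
V(z) = 3 + z + z² (V(z) = 3 + (z + z*z) = 3 + (z + z²) = 3 + z + z²)
k(Z, O) = 23 (k(Z, O) = (O*(3 + 4 + 4²) + 0)/O = (O*(3 + 4 + 16) + 0)/O = (O*23 + 0)/O = (23*O + 0)/O = (23*O)/O = 23)
1/(-3301 + k(115, 1/(-203 - 261))) = 1/(-3301 + 23) = 1/(-3278) = -1/3278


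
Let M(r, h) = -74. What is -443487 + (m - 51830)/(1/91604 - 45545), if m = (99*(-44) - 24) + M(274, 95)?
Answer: -1850268810192637/4172104179 ≈ -4.4349e+5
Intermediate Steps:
m = -4454 (m = (99*(-44) - 24) - 74 = (-4356 - 24) - 74 = -4380 - 74 = -4454)
-443487 + (m - 51830)/(1/91604 - 45545) = -443487 + (-4454 - 51830)/(1/91604 - 45545) = -443487 - 56284/(1/91604 - 45545) = -443487 - 56284/(-4172104179/91604) = -443487 - 56284*(-91604/4172104179) = -443487 + 5155839536/4172104179 = -1850268810192637/4172104179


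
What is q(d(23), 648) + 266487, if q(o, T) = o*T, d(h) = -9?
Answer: 260655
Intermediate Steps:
q(o, T) = T*o
q(d(23), 648) + 266487 = 648*(-9) + 266487 = -5832 + 266487 = 260655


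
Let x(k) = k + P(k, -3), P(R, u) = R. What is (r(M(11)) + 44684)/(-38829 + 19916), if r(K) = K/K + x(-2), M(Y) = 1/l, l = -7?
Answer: -44681/18913 ≈ -2.3624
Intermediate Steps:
x(k) = 2*k (x(k) = k + k = 2*k)
M(Y) = -1/7 (M(Y) = 1/(-7) = -1/7)
r(K) = -3 (r(K) = K/K + 2*(-2) = 1 - 4 = -3)
(r(M(11)) + 44684)/(-38829 + 19916) = (-3 + 44684)/(-38829 + 19916) = 44681/(-18913) = 44681*(-1/18913) = -44681/18913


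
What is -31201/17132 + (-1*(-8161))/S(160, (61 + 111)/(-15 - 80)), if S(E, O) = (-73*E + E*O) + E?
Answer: -2414368993/961036672 ≈ -2.5123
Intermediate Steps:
S(E, O) = -72*E + E*O
-31201/17132 + (-1*(-8161))/S(160, (61 + 111)/(-15 - 80)) = -31201/17132 + (-1*(-8161))/((160*(-72 + (61 + 111)/(-15 - 80)))) = -31201*1/17132 + 8161/((160*(-72 + 172/(-95)))) = -31201/17132 + 8161/((160*(-72 + 172*(-1/95)))) = -31201/17132 + 8161/((160*(-72 - 172/95))) = -31201/17132 + 8161/((160*(-7012/95))) = -31201/17132 + 8161/(-224384/19) = -31201/17132 + 8161*(-19/224384) = -31201/17132 - 155059/224384 = -2414368993/961036672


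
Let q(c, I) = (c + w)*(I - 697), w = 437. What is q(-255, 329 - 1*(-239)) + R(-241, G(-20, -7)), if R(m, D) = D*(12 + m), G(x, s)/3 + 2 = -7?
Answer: -17295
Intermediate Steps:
G(x, s) = -27 (G(x, s) = -6 + 3*(-7) = -6 - 21 = -27)
q(c, I) = (-697 + I)*(437 + c) (q(c, I) = (c + 437)*(I - 697) = (437 + c)*(-697 + I) = (-697 + I)*(437 + c))
q(-255, 329 - 1*(-239)) + R(-241, G(-20, -7)) = (-304589 - 697*(-255) + 437*(329 - 1*(-239)) + (329 - 1*(-239))*(-255)) - 27*(12 - 241) = (-304589 + 177735 + 437*(329 + 239) + (329 + 239)*(-255)) - 27*(-229) = (-304589 + 177735 + 437*568 + 568*(-255)) + 6183 = (-304589 + 177735 + 248216 - 144840) + 6183 = -23478 + 6183 = -17295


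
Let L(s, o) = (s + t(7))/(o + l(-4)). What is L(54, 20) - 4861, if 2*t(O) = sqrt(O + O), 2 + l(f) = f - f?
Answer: -4858 + sqrt(14)/36 ≈ -4857.9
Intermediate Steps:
l(f) = -2 (l(f) = -2 + (f - f) = -2 + 0 = -2)
t(O) = sqrt(2)*sqrt(O)/2 (t(O) = sqrt(O + O)/2 = sqrt(2*O)/2 = (sqrt(2)*sqrt(O))/2 = sqrt(2)*sqrt(O)/2)
L(s, o) = (s + sqrt(14)/2)/(-2 + o) (L(s, o) = (s + sqrt(2)*sqrt(7)/2)/(o - 2) = (s + sqrt(14)/2)/(-2 + o))
L(54, 20) - 4861 = (54 + sqrt(14)/2)/(-2 + 20) - 4861 = (54 + sqrt(14)/2)/18 - 4861 = (3 + sqrt(14)/36) - 4861 = -4858 + sqrt(14)/36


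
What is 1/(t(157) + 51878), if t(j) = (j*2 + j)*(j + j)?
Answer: 1/199772 ≈ 5.0057e-6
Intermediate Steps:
t(j) = 6*j**2 (t(j) = (2*j + j)*(2*j) = (3*j)*(2*j) = 6*j**2)
1/(t(157) + 51878) = 1/(6*157**2 + 51878) = 1/(6*24649 + 51878) = 1/(147894 + 51878) = 1/199772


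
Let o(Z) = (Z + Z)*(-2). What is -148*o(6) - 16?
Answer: 3536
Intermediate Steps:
o(Z) = -4*Z (o(Z) = (2*Z)*(-2) = -4*Z)
-148*o(6) - 16 = -(-592)*6 - 16 = -148*(-24) - 16 = 3552 - 16 = 3536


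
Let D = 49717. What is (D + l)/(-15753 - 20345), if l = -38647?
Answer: -5535/18049 ≈ -0.30667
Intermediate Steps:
(D + l)/(-15753 - 20345) = (49717 - 38647)/(-15753 - 20345) = 11070/(-36098) = 11070*(-1/36098) = -5535/18049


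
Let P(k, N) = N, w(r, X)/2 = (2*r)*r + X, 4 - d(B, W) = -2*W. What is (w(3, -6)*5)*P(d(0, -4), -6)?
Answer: -720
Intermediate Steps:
d(B, W) = 4 + 2*W (d(B, W) = 4 - (-2)*W = 4 + 2*W)
w(r, X) = 2*X + 4*r² (w(r, X) = 2*((2*r)*r + X) = 2*(2*r² + X) = 2*(X + 2*r²) = 2*X + 4*r²)
(w(3, -6)*5)*P(d(0, -4), -6) = ((2*(-6) + 4*3²)*5)*(-6) = ((-12 + 4*9)*5)*(-6) = ((-12 + 36)*5)*(-6) = (24*5)*(-6) = 120*(-6) = -720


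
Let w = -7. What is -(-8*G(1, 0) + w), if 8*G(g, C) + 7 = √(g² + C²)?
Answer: 1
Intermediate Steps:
G(g, C) = -7/8 + √(C² + g²)/8 (G(g, C) = -7/8 + √(g² + C²)/8 = -7/8 + √(C² + g²)/8)
-(-8*G(1, 0) + w) = -(-8*(-7/8 + √(0² + 1²)/8) - 7) = -(-8*(-7/8 + √(0 + 1)/8) - 7) = -(-8*(-7/8 + √1/8) - 7) = -(-8*(-7/8 + (⅛)*1) - 7) = -(-8*(-7/8 + ⅛) - 7) = -(-8*(-¾) - 7) = -(6 - 7) = -1*(-1) = 1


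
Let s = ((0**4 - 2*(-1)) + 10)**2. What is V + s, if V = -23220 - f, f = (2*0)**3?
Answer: -23076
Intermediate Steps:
f = 0 (f = 0**3 = 0)
V = -23220 (V = -23220 - 1*0 = -23220 + 0 = -23220)
s = 144 (s = ((0 + 2) + 10)**2 = (2 + 10)**2 = 12**2 = 144)
V + s = -23220 + 144 = -23076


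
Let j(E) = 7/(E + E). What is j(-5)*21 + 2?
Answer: -127/10 ≈ -12.700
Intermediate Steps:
j(E) = 7/(2*E) (j(E) = 7/((2*E)) = 7*(1/(2*E)) = 7/(2*E))
j(-5)*21 + 2 = ((7/2)/(-5))*21 + 2 = ((7/2)*(-1/5))*21 + 2 = -7/10*21 + 2 = -147/10 + 2 = -127/10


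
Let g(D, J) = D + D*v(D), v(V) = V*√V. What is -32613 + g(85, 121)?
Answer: -32528 + 7225*√85 ≈ 34083.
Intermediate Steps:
v(V) = V^(3/2)
g(D, J) = D + D^(5/2) (g(D, J) = D + D*D^(3/2) = D + D^(5/2))
-32613 + g(85, 121) = -32613 + (85 + 85^(5/2)) = -32613 + (85 + 7225*√85) = -32528 + 7225*√85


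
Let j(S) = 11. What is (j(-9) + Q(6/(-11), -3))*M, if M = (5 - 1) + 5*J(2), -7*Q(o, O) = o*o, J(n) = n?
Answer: 18562/121 ≈ 153.41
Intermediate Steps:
Q(o, O) = -o²/7 (Q(o, O) = -o*o/7 = -o²/7)
M = 14 (M = (5 - 1) + 5*2 = 4 + 10 = 14)
(j(-9) + Q(6/(-11), -3))*M = (11 - (6/(-11))²/7)*14 = (11 - (6*(-1/11))²/7)*14 = (11 - (-6/11)²/7)*14 = (11 - ⅐*36/121)*14 = (11 - 36/847)*14 = (9281/847)*14 = 18562/121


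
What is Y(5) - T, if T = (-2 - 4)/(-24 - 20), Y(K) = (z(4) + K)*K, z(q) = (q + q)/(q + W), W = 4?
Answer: 657/22 ≈ 29.864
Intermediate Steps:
z(q) = 2*q/(4 + q) (z(q) = (q + q)/(q + 4) = (2*q)/(4 + q) = 2*q/(4 + q))
Y(K) = K*(1 + K) (Y(K) = (2*4/(4 + 4) + K)*K = (2*4/8 + K)*K = (2*4*(1/8) + K)*K = (1 + K)*K = K*(1 + K))
T = 3/22 (T = -6/(-44) = -1/44*(-6) = 3/22 ≈ 0.13636)
Y(5) - T = 5*(1 + 5) - 1*3/22 = 5*6 - 3/22 = 30 - 3/22 = 657/22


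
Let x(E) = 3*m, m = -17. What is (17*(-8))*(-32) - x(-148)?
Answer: 4403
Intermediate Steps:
x(E) = -51 (x(E) = 3*(-17) = -51)
(17*(-8))*(-32) - x(-148) = (17*(-8))*(-32) - 1*(-51) = -136*(-32) + 51 = 4352 + 51 = 4403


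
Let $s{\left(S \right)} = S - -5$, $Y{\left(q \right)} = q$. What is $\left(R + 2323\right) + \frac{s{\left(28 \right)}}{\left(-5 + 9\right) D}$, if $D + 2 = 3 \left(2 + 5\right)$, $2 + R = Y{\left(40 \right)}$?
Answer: $\frac{179469}{76} \approx 2361.4$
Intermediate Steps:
$R = 38$ ($R = -2 + 40 = 38$)
$s{\left(S \right)} = 5 + S$ ($s{\left(S \right)} = S + 5 = 5 + S$)
$D = 19$ ($D = -2 + 3 \left(2 + 5\right) = -2 + 3 \cdot 7 = -2 + 21 = 19$)
$\left(R + 2323\right) + \frac{s{\left(28 \right)}}{\left(-5 + 9\right) D} = \left(38 + 2323\right) + \frac{5 + 28}{\left(-5 + 9\right) 19} = 2361 + \frac{33}{4 \cdot 19} = 2361 + \frac{33}{76} = \frac{179469}{76}$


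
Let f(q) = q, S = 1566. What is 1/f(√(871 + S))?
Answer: √2437/2437 ≈ 0.020257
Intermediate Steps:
1/f(√(871 + S)) = 1/(√(871 + 1566)) = 1/(√2437) = √2437/2437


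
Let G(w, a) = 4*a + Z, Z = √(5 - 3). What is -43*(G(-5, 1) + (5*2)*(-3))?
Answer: 1118 - 43*√2 ≈ 1057.2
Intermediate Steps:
Z = √2 ≈ 1.4142
G(w, a) = √2 + 4*a (G(w, a) = 4*a + √2 = √2 + 4*a)
-43*(G(-5, 1) + (5*2)*(-3)) = -43*((√2 + 4*1) + (5*2)*(-3)) = -43*((√2 + 4) + 10*(-3)) = -43*((4 + √2) - 30) = -43*(-26 + √2) = 1118 - 43*√2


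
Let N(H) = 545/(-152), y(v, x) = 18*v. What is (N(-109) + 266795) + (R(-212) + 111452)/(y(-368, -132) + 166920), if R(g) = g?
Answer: 270849482825/1015208 ≈ 2.6679e+5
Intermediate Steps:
N(H) = -545/152 (N(H) = 545*(-1/152) = -545/152)
(N(-109) + 266795) + (R(-212) + 111452)/(y(-368, -132) + 166920) = (-545/152 + 266795) + (-212 + 111452)/(18*(-368) + 166920) = 40552295/152 + 111240/(-6624 + 166920) = 40552295/152 + 111240/160296 = 40552295/152 + 111240*(1/160296) = 40552295/152 + 4635/6679 = 270849482825/1015208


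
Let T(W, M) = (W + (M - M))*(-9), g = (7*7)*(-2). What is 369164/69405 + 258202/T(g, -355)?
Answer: 62061607/208215 ≈ 298.06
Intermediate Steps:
g = -98 (g = 49*(-2) = -98)
T(W, M) = -9*W (T(W, M) = (W + 0)*(-9) = W*(-9) = -9*W)
369164/69405 + 258202/T(g, -355) = 369164/69405 + 258202/((-9*(-98))) = 369164*(1/69405) + 258202/882 = 369164/69405 + 258202*(1/882) = 369164/69405 + 18443/63 = 62061607/208215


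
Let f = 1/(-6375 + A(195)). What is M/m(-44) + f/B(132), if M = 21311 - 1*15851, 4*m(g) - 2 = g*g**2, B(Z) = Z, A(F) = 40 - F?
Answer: -3137548597/12237246120 ≈ -0.25639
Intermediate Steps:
m(g) = 1/2 + g**3/4 (m(g) = 1/2 + (g*g**2)/4 = 1/2 + g**3/4)
f = -1/6530 (f = 1/(-6375 + (40 - 1*195)) = 1/(-6375 + (40 - 195)) = 1/(-6375 - 155) = 1/(-6530) = -1/6530 ≈ -0.00015314)
M = 5460 (M = 21311 - 15851 = 5460)
M/m(-44) + f/B(132) = 5460/(1/2 + (1/4)*(-44)**3) - 1/6530/132 = 5460/(1/2 + (1/4)*(-85184)) - 1/6530*1/132 = 5460/(1/2 - 21296) - 1/861960 = 5460/(-42591/2) - 1/861960 = 5460*(-2/42591) - 1/861960 = -3640/14197 - 1/861960 = -3137548597/12237246120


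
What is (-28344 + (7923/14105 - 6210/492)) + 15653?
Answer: -14692486499/1156610 ≈ -12703.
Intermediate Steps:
(-28344 + (7923/14105 - 6210/492)) + 15653 = (-28344 + (7923*(1/14105) - 6210*1/492)) + 15653 = (-28344 + (7923/14105 - 1035/82)) + 15653 = (-28344 - 13948989/1156610) + 15653 = -32796902829/1156610 + 15653 = -14692486499/1156610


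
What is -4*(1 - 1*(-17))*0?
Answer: 0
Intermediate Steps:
-4*(1 - 1*(-17))*0 = -4*(1 + 17)*0 = -4*18*0 = -72*0 = 0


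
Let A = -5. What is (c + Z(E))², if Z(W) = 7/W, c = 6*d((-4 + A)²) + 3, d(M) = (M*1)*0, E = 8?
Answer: 961/64 ≈ 15.016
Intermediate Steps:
d(M) = 0 (d(M) = M*0 = 0)
c = 3 (c = 6*0 + 3 = 0 + 3 = 3)
(c + Z(E))² = (3 + 7/8)² = (31/8)² = 961/64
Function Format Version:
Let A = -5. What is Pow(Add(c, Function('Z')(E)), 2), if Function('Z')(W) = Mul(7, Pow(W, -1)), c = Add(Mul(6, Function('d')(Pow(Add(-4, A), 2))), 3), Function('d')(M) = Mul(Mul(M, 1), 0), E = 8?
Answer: Rational(961, 64) ≈ 15.016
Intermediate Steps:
Function('d')(M) = 0 (Function('d')(M) = Mul(M, 0) = 0)
c = 3 (c = Add(Mul(6, 0), 3) = Add(0, 3) = 3)
Pow(Add(c, Function('Z')(E)), 2) = Pow(Add(3, Mul(7, Pow(8, -1))), 2) = Pow(Add(3, Mul(7, Rational(1, 8))), 2) = Pow(Add(3, Rational(7, 8)), 2) = Pow(Rational(31, 8), 2) = Rational(961, 64)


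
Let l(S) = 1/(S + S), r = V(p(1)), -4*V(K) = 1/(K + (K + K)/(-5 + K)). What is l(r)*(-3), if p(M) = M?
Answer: 3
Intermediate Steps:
V(K) = -1/(4*(K + 2*K/(-5 + K))) (V(K) = -1/(4*(K + (K + K)/(-5 + K))) = -1/(4*(K + (2*K)/(-5 + K))) = -1/(4*(K + 2*K/(-5 + K))))
r = -½ (r = (¼)*(5 - 1*1)/(1*(-3 + 1)) = (¼)*1*(5 - 1)/(-2) = (¼)*1*(-½)*4 = -½ ≈ -0.50000)
l(S) = 1/(2*S)
l(r)*(-3) = (1/(2*(-½)))*(-3) = ((½)*(-2))*(-3) = -1*(-3) = 3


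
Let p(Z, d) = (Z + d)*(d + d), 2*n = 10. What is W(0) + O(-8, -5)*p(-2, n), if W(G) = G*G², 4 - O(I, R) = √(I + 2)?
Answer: 120 - 30*I*√6 ≈ 120.0 - 73.485*I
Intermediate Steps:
O(I, R) = 4 - √(2 + I) (O(I, R) = 4 - √(I + 2) = 4 - √(2 + I))
n = 5 (n = (½)*10 = 5)
p(Z, d) = 2*d*(Z + d) (p(Z, d) = (Z + d)*(2*d) = 2*d*(Z + d))
W(G) = G³
W(0) + O(-8, -5)*p(-2, n) = 0³ + (4 - √(2 - 8))*(2*5*(-2 + 5)) = 0 + (4 - √(-6))*(2*5*3) = 0 + (4 - I*√6)*30 = 0 + (120 - 30*I*√6) = 120 - 30*I*√6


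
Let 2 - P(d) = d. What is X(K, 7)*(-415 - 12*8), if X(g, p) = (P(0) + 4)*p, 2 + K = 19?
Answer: -21462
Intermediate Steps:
K = 17 (K = -2 + 19 = 17)
P(d) = 2 - d
X(g, p) = 6*p (X(g, p) = ((2 - 1*0) + 4)*p = ((2 + 0) + 4)*p = (2 + 4)*p = 6*p)
X(K, 7)*(-415 - 12*8) = (6*7)*(-415 - 12*8) = 42*(-415 - 96) = 42*(-511) = -21462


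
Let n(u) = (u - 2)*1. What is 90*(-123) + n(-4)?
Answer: -11076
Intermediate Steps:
n(u) = -2 + u (n(u) = (-2 + u)*1 = -2 + u)
90*(-123) + n(-4) = 90*(-123) + (-2 - 4) = -11070 - 6 = -11076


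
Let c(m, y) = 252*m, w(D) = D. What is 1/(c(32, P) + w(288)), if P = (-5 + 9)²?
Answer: 1/8352 ≈ 0.00011973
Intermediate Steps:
P = 16 (P = 4² = 16)
1/(c(32, P) + w(288)) = 1/(252*32 + 288) = 1/(8064 + 288) = 1/8352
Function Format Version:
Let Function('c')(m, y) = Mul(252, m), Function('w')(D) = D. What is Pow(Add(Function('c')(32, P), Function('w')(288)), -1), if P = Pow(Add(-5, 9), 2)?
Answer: Rational(1, 8352) ≈ 0.00011973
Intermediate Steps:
P = 16 (P = Pow(4, 2) = 16)
Pow(Add(Function('c')(32, P), Function('w')(288)), -1) = Pow(Add(Mul(252, 32), 288), -1) = Pow(Add(8064, 288), -1) = Pow(8352, -1) = Rational(1, 8352)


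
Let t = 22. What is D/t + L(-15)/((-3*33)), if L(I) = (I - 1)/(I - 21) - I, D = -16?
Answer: -787/891 ≈ -0.88328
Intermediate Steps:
L(I) = -I + (-1 + I)/(-21 + I) (L(I) = (-1 + I)/(-21 + I) - I = -I + (-1 + I)/(-21 + I))
D/t + L(-15)/((-3*33)) = -16/22 + ((-1 - 1*(-15)**2 + 22*(-15))/(-21 - 15))/((-3*33)) = -16*1/22 + ((-1 - 1*225 - 330)/(-36))/(-99) = -8/11 - (-1 - 225 - 330)/36*(-1/99) = -8/11 - 1/36*(-556)*(-1/99) = -8/11 + (139/9)*(-1/99) = -8/11 - 139/891 = -787/891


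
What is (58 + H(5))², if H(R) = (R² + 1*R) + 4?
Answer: 8464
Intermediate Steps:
H(R) = 4 + R + R² (H(R) = (R² + R) + 4 = (R + R²) + 4 = 4 + R + R²)
(58 + H(5))² = (58 + (4 + 5 + 5²))² = (58 + (4 + 5 + 25))² = (58 + 34)² = 92² = 8464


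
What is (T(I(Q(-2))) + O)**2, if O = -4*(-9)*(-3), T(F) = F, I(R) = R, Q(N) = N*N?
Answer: 10816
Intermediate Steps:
Q(N) = N**2
O = -108 (O = 36*(-3) = -108)
(T(I(Q(-2))) + O)**2 = ((-2)**2 - 108)**2 = (4 - 108)**2 = (-104)**2 = 10816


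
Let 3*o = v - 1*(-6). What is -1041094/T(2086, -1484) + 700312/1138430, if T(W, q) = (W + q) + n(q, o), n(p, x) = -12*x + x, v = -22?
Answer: -888562477219/564092065 ≈ -1575.2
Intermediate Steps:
o = -16/3 (o = (-22 - 1*(-6))/3 = (-22 + 6)/3 = (1/3)*(-16) = -16/3 ≈ -5.3333)
n(p, x) = -11*x
T(W, q) = 176/3 + W + q (T(W, q) = (W + q) - 11*(-16/3) = (W + q) + 176/3 = 176/3 + W + q)
-1041094/T(2086, -1484) + 700312/1138430 = -1041094/(176/3 + 2086 - 1484) + 700312/1138430 = -1041094/1982/3 + 700312*(1/1138430) = -1041094*3/1982 + 350156/569215 = -1561641/991 + 350156/569215 = -888562477219/564092065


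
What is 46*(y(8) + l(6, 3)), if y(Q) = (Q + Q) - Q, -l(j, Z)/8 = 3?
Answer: -736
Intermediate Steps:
l(j, Z) = -24 (l(j, Z) = -8*3 = -24)
y(Q) = Q (y(Q) = 2*Q - Q = Q)
46*(y(8) + l(6, 3)) = 46*(8 - 24) = 46*(-16) = -736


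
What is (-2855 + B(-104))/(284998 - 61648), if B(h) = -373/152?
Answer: -434333/33949200 ≈ -0.012794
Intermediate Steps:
B(h) = -373/152 (B(h) = -373*1/152 = -373/152)
(-2855 + B(-104))/(284998 - 61648) = (-2855 - 373/152)/(284998 - 61648) = -434333/152/223350 = -434333/152*1/223350 = -434333/33949200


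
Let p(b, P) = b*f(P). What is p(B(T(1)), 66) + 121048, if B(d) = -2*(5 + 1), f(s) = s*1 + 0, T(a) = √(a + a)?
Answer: 120256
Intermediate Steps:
T(a) = √2*√a (T(a) = √(2*a) = √2*√a)
f(s) = s (f(s) = s + 0 = s)
B(d) = -12 (B(d) = -2*6 = -12)
p(b, P) = P*b (p(b, P) = b*P = P*b)
p(B(T(1)), 66) + 121048 = 66*(-12) + 121048 = -792 + 121048 = 120256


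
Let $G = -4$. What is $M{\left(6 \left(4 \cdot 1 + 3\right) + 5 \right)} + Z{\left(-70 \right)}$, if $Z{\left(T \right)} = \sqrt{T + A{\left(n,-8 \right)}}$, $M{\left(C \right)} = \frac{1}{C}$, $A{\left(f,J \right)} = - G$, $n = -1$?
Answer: $\frac{1}{47} + i \sqrt{66} \approx 0.021277 + 8.124 i$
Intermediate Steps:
$A{\left(f,J \right)} = 4$ ($A{\left(f,J \right)} = \left(-1\right) \left(-4\right) = 4$)
$Z{\left(T \right)} = \sqrt{4 + T}$ ($Z{\left(T \right)} = \sqrt{T + 4} = \sqrt{4 + T}$)
$M{\left(6 \left(4 \cdot 1 + 3\right) + 5 \right)} + Z{\left(-70 \right)} = \frac{1}{6 \left(4 \cdot 1 + 3\right) + 5} + \sqrt{4 - 70} = \frac{1}{6 \left(4 + 3\right) + 5} + \sqrt{-66} = \frac{1}{6 \cdot 7 + 5} + i \sqrt{66} = \frac{1}{42 + 5} + i \sqrt{66} = \frac{1}{47} + i \sqrt{66}$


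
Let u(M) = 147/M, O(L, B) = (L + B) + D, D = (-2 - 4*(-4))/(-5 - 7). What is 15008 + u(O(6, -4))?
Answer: 75922/5 ≈ 15184.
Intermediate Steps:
D = -7/6 (D = (-2 + 16)/(-12) = 14*(-1/12) = -7/6 ≈ -1.1667)
O(L, B) = -7/6 + B + L (O(L, B) = (L + B) - 7/6 = (B + L) - 7/6 = -7/6 + B + L)
15008 + u(O(6, -4)) = 15008 + 147/(-7/6 - 4 + 6) = 15008 + 147/(⅚) = 15008 + 147*(6/5) = 15008 + 882/5 = 75922/5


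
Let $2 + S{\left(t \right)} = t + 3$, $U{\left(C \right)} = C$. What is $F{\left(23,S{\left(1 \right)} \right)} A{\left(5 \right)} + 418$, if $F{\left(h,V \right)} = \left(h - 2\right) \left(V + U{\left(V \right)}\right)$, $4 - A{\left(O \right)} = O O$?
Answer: $-1346$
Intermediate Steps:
$S{\left(t \right)} = 1 + t$ ($S{\left(t \right)} = -2 + \left(t + 3\right) = -2 + \left(3 + t\right) = 1 + t$)
$A{\left(O \right)} = 4 - O^{2}$ ($A{\left(O \right)} = 4 - O O = 4 - O^{2}$)
$F{\left(h,V \right)} = 2 V \left(-2 + h\right)$ ($F{\left(h,V \right)} = \left(h - 2\right) \left(V + V\right) = \left(-2 + h\right) 2 V = 2 V \left(-2 + h\right)$)
$F{\left(23,S{\left(1 \right)} \right)} A{\left(5 \right)} + 418 = 2 \left(1 + 1\right) \left(-2 + 23\right) \left(4 - 5^{2}\right) + 418 = 2 \cdot 2 \cdot 21 \left(4 - 25\right) + 418 = 84 \left(4 - 25\right) + 418 = 84 \left(-21\right) + 418 = -1764 + 418 = -1346$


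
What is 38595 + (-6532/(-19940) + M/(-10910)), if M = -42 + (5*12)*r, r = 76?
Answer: 41980729441/1087727 ≈ 38595.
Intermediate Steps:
M = 4518 (M = -42 + (5*12)*76 = -42 + 60*76 = -42 + 4560 = 4518)
38595 + (-6532/(-19940) + M/(-10910)) = 38595 + (-6532/(-19940) + 4518/(-10910)) = 38595 + (-6532*(-1/19940) + 4518*(-1/10910)) = 38595 + (1633/4985 - 2259/5455) = 38595 - 94124/1087727 = 41980729441/1087727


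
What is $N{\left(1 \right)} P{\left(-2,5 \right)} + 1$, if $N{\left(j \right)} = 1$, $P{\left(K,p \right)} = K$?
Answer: $-1$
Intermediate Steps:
$N{\left(1 \right)} P{\left(-2,5 \right)} + 1 = 1 \left(-2\right) + 1 = -2 + 1 = -1$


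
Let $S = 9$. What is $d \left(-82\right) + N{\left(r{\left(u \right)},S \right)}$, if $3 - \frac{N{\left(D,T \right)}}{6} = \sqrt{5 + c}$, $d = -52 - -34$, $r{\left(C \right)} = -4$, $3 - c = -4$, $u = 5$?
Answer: $1494 - 12 \sqrt{3} \approx 1473.2$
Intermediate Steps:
$c = 7$ ($c = 3 - -4 = 3 + 4 = 7$)
$d = -18$ ($d = -52 + 34 = -18$)
$N{\left(D,T \right)} = 18 - 12 \sqrt{3}$ ($N{\left(D,T \right)} = 18 - 6 \sqrt{5 + 7} = 18 - 6 \sqrt{12} = 18 - 6 \cdot 2 \sqrt{3} = 18 - 12 \sqrt{3}$)
$d \left(-82\right) + N{\left(r{\left(u \right)},S \right)} = \left(-18\right) \left(-82\right) + \left(18 - 12 \sqrt{3}\right) = 1476 + \left(18 - 12 \sqrt{3}\right) = 1494 - 12 \sqrt{3}$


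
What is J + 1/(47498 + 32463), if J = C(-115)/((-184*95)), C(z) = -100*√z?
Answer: 1/79961 + 5*I*√115/874 ≈ 1.2506e-5 + 0.061349*I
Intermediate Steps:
J = 5*I*√115/874 (J = (-100*I*√115)/((-184*95)) = -100*I*√115/(-17480) = -100*I*√115*(-1/17480) = 5*I*√115/874 ≈ 0.061349*I)
J + 1/(47498 + 32463) = 5*I*√115/874 + 1/(47498 + 32463) = 5*I*√115/874 + 1/79961 = 1/79961 + 5*I*√115/874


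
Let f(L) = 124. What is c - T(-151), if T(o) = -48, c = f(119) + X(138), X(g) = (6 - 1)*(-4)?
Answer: 152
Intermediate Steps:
X(g) = -20 (X(g) = 5*(-4) = -20)
c = 104 (c = 124 - 20 = 104)
c - T(-151) = 104 - 1*(-48) = 104 + 48 = 152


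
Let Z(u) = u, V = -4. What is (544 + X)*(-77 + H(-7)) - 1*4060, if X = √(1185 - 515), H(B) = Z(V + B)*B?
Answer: -4060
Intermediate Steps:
H(B) = B*(-4 + B) (H(B) = (-4 + B)*B = B*(-4 + B))
X = √670 ≈ 25.884
(544 + X)*(-77 + H(-7)) - 1*4060 = (544 + √670)*(-77 - 7*(-4 - 7)) - 1*4060 = (544 + √670)*(-77 - 7*(-11)) - 4060 = (544 + √670)*(-77 + 77) - 4060 = (544 + √670)*0 - 4060 = 0 - 4060 = -4060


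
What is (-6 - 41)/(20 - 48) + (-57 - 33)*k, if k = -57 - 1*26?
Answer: 209207/28 ≈ 7471.7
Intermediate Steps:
k = -83 (k = -57 - 26 = -83)
(-6 - 41)/(20 - 48) + (-57 - 33)*k = (-6 - 41)/(20 - 48) + (-57 - 33)*(-83) = -47/(-28) - 90*(-83) = -47*(-1/28) + 7470 = 47/28 + 7470 = 209207/28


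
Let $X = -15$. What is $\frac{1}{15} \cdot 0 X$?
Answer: $0$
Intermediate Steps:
$\frac{1}{15} \cdot 0 X = \frac{1}{15} \cdot 0 \left(-15\right) = 0 \left(-15\right) = 0$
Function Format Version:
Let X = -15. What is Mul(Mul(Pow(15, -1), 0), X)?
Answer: 0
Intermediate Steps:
Mul(Mul(Pow(15, -1), 0), X) = Mul(Mul(Pow(15, -1), 0), -15) = Mul(Mul(Rational(1, 15), 0), -15) = Mul(0, -15) = 0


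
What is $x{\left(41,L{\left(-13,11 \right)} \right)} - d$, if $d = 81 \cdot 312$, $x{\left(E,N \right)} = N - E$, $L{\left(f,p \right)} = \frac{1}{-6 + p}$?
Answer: $- \frac{126564}{5} \approx -25313.0$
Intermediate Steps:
$d = 25272$
$x{\left(41,L{\left(-13,11 \right)} \right)} - d = \left(\frac{1}{-6 + 11} - 41\right) - 25272 = \left(\frac{1}{5} - 41\right) - 25272 = - \frac{204}{5} - 25272 = - \frac{126564}{5}$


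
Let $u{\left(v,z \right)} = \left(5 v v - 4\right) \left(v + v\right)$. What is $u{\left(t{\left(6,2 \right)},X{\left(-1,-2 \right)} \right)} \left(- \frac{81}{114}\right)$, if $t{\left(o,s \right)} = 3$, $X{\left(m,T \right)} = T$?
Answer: $- \frac{3321}{19} \approx -174.79$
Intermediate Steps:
$u{\left(v,z \right)} = 2 v \left(-4 + 5 v^{2}\right)$ ($u{\left(v,z \right)} = \left(5 v^{2} - 4\right) 2 v = \left(-4 + 5 v^{2}\right) 2 v = 2 v \left(-4 + 5 v^{2}\right)$)
$u{\left(t{\left(6,2 \right)},X{\left(-1,-2 \right)} \right)} \left(- \frac{81}{114}\right) = \left(\left(-8\right) 3 + 10 \cdot 3^{3}\right) \left(- \frac{81}{114}\right) = \left(-24 + 10 \cdot 27\right) \left(\left(-81\right) \frac{1}{114}\right) = \left(-24 + 270\right) \left(- \frac{27}{38}\right) = 246 \left(- \frac{27}{38}\right) = - \frac{3321}{19}$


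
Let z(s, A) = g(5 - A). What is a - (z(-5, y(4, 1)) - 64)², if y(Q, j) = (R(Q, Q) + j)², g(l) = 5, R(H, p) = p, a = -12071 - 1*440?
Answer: -15992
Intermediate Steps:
a = -12511 (a = -12071 - 440 = -12511)
y(Q, j) = (Q + j)²
z(s, A) = 5
a - (z(-5, y(4, 1)) - 64)² = -12511 - (5 - 64)² = -12511 - 1*(-59)² = -12511 - 1*3481 = -12511 - 3481 = -15992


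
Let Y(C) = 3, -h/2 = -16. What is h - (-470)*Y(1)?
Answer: 1442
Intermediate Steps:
h = 32 (h = -2*(-16) = 32)
h - (-470)*Y(1) = 32 - (-470)*3 = 32 - 47*(-30) = 32 + 1410 = 1442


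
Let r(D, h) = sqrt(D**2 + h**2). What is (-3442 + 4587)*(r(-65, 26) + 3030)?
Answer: 3469350 + 14885*sqrt(29) ≈ 3.5495e+6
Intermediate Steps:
(-3442 + 4587)*(r(-65, 26) + 3030) = (-3442 + 4587)*(sqrt((-65)**2 + 26**2) + 3030) = 1145*(sqrt(4225 + 676) + 3030) = 1145*(sqrt(4901) + 3030) = 1145*(13*sqrt(29) + 3030) = 1145*(3030 + 13*sqrt(29)) = 3469350 + 14885*sqrt(29)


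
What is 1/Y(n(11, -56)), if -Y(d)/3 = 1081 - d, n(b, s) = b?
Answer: -1/3210 ≈ -0.00031153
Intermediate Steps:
Y(d) = -3243 + 3*d (Y(d) = -3*(1081 - d) = -3243 + 3*d)
1/Y(n(11, -56)) = 1/(-3243 + 3*11) = 1/(-3243 + 33) = 1/(-3210) = -1/3210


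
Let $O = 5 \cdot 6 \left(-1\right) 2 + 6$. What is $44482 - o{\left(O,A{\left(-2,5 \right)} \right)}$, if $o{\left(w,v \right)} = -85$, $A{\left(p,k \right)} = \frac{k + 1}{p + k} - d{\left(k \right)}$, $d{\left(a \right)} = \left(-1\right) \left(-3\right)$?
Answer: $44567$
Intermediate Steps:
$d{\left(a \right)} = 3$
$A{\left(p,k \right)} = -3 + \frac{1 + k}{k + p}$ ($A{\left(p,k \right)} = \frac{k + 1}{p + k} - 3 = \frac{1 + k}{k + p} - 3 = -3 + \frac{1 + k}{k + p}$)
$O = -54$ ($O = 30 \left(-1\right) 2 + 6 = \left(-30\right) 2 + 6 = -60 + 6 = -54$)
$44482 - o{\left(O,A{\left(-2,5 \right)} \right)} = 44482 - -85 = 44482 + 85 = 44567$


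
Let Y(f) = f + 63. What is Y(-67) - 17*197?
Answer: -3353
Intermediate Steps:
Y(f) = 63 + f
Y(-67) - 17*197 = (63 - 67) - 17*197 = -4 - 3349 = -3353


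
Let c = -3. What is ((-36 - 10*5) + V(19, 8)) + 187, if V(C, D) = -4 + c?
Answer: 94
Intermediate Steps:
V(C, D) = -7 (V(C, D) = -4 - 3 = -7)
((-36 - 10*5) + V(19, 8)) + 187 = ((-36 - 10*5) - 7) + 187 = ((-36 - 50) - 7) + 187 = (-86 - 7) + 187 = -93 + 187 = 94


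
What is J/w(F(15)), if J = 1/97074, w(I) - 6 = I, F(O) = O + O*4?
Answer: 1/7862994 ≈ 1.2718e-7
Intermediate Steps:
F(O) = 5*O (F(O) = O + 4*O = 5*O)
w(I) = 6 + I
J = 1/97074 ≈ 1.0301e-5
J/w(F(15)) = 1/(97074*(6 + 5*15)) = 1/(97074*(6 + 75)) = (1/97074)/81 = (1/97074)*(1/81) = 1/7862994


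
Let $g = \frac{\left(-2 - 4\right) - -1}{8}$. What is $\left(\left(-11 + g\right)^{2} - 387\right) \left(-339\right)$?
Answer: $\frac{5464341}{64} \approx 85380.0$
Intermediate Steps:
$g = - \frac{5}{8}$ ($g = \left(-6 + 1\right) \frac{1}{8} = \left(-5\right) \frac{1}{8} = - \frac{5}{8} \approx -0.625$)
$\left(\left(-11 + g\right)^{2} - 387\right) \left(-339\right) = \left(\left(-11 - \frac{5}{8}\right)^{2} - 387\right) \left(-339\right) = \left(\left(- \frac{93}{8}\right)^{2} - 387\right) \left(-339\right) = \left(\frac{8649}{64} - 387\right) \left(-339\right) = \left(- \frac{16119}{64}\right) \left(-339\right) = \frac{5464341}{64}$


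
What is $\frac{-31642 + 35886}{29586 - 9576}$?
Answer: $\frac{2122}{10005} \approx 0.21209$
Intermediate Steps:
$\frac{-31642 + 35886}{29586 - 9576} = \frac{4244}{20010} = 4244 \cdot \frac{1}{20010} = \frac{2122}{10005}$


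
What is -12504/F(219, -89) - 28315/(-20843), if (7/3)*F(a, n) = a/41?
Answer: -24926529103/4564617 ≈ -5460.8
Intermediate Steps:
F(a, n) = 3*a/287 (F(a, n) = 3*(a/41)/7 = 3*a/287)
-12504/F(219, -89) - 28315/(-20843) = -12504/((3/287)*219) - 28315/(-20843) = -12504/657/287 - 28315*(-1/20843) = -12504*287/657 + 28315/20843 = -1196216/219 + 28315/20843 = -24926529103/4564617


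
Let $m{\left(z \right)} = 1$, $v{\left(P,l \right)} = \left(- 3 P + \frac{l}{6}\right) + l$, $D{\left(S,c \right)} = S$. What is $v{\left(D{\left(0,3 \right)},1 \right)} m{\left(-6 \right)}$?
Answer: $\frac{7}{6} \approx 1.1667$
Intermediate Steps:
$v{\left(P,l \right)} = - 3 P + \frac{7 l}{6}$ ($v{\left(P,l \right)} = \left(- 3 P + \frac{l}{6}\right) + l = - 3 P + \frac{7 l}{6}$)
$v{\left(D{\left(0,3 \right)},1 \right)} m{\left(-6 \right)} = \left(\left(-3\right) 0 + \frac{7}{6} \cdot 1\right) 1 = \left(0 + \frac{7}{6}\right) 1 = \frac{7}{6} \cdot 1 = \frac{7}{6}$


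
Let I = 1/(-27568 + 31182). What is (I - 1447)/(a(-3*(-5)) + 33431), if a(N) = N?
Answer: -5229457/120873844 ≈ -0.043264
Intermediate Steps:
I = 1/3614 ≈ 0.00027670
(I - 1447)/(a(-3*(-5)) + 33431) = (1/3614 - 1447)/(-3*(-5) + 33431) = -5229457/(3614*(15 + 33431)) = -5229457/3614/33446 = -5229457/3614*1/33446 = -5229457/120873844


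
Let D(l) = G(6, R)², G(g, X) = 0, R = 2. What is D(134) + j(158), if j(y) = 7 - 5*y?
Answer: -783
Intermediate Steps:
D(l) = 0 (D(l) = 0² = 0)
D(134) + j(158) = 0 + (7 - 5*158) = 0 + (7 - 790) = 0 - 783 = -783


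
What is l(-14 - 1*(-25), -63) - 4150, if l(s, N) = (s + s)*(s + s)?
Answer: -3666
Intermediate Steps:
l(s, N) = 4*s² (l(s, N) = (2*s)*(2*s) = 4*s²)
l(-14 - 1*(-25), -63) - 4150 = 4*(-14 - 1*(-25))² - 4150 = 4*(-14 + 25)² - 4150 = 4*11² - 4150 = 4*121 - 4150 = 484 - 4150 = -3666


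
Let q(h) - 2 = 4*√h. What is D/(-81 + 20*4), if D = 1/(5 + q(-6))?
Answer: I/(-7*I + 4*√6) ≈ -0.048276 + 0.067572*I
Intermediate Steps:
q(h) = 2 + 4*√h
D = 1/(7 + 4*I*√6) (D = 1/(5 + (2 + 4*√(-6))) = 1/(5 + (2 + 4*(I*√6))) = 1/(5 + (2 + 4*I*√6)) = 1/(7 + 4*I*√6) ≈ 0.048276 - 0.067572*I)
D/(-81 + 20*4) = (7/145 - 4*I*√6/145)/(-81 + 20*4) = (7/145 - 4*I*√6/145)/(-81 + 80) = (7/145 - 4*I*√6/145)/(-1) = (7/145 - 4*I*√6/145)*(-1) = -7/145 + 4*I*√6/145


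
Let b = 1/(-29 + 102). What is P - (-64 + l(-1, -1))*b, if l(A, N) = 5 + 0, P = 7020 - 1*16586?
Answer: -698259/73 ≈ -9565.2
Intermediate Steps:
b = 1/73 ≈ 0.013699
P = -9566 (P = 7020 - 16586 = -9566)
l(A, N) = 5
P - (-64 + l(-1, -1))*b = -9566 - (-64 + 5)/73 = -9566 - (-59)/73 = -9566 - 1*(-59/73) = -9566 + 59/73 = -698259/73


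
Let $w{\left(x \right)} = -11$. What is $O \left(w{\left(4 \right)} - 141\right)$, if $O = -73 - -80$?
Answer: $-1064$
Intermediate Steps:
$O = 7$ ($O = -73 + 80 = 7$)
$O \left(w{\left(4 \right)} - 141\right) = 7 \left(-11 - 141\right) = 7 \left(-152\right) = -1064$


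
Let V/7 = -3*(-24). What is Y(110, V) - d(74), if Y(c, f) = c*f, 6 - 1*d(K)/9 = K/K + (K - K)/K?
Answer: 55395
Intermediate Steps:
d(K) = 45 (d(K) = 54 - 9*(K/K + (K - K)/K) = 54 - 9*(1 + 0/K) = 54 - 9*(1 + 0) = 54 - 9*1 = 54 - 9 = 45)
V = 504 (V = 7*(-3*(-24)) = 7*72 = 504)
Y(110, V) - d(74) = 110*504 - 1*45 = 55440 - 45 = 55395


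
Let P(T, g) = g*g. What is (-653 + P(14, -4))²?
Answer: 405769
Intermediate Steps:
P(T, g) = g²
(-653 + P(14, -4))² = (-653 + (-4)²)² = (-653 + 16)² = (-637)² = 405769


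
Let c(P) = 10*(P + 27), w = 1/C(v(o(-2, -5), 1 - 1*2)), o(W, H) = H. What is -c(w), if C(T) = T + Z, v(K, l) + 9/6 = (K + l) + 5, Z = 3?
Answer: -290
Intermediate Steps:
v(K, l) = 7/2 + K + l (v(K, l) = -3/2 + ((K + l) + 5) = -3/2 + (5 + K + l) = 7/2 + K + l)
C(T) = 3 + T (C(T) = T + 3 = 3 + T)
w = 2 (w = 1/(3 + (7/2 - 5 + (1 - 1*2))) = 1/(3 + (7/2 - 5 + (1 - 2))) = 1/(3 + (7/2 - 5 - 1)) = 1/(3 - 5/2) = 1/(½) = 2)
c(P) = 270 + 10*P (c(P) = 10*(27 + P) = 270 + 10*P)
-c(w) = -(270 + 10*2) = -(270 + 20) = -1*290 = -290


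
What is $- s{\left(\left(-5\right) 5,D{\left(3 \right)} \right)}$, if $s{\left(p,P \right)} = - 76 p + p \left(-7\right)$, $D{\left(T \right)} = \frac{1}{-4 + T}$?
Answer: $-2075$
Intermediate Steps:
$s{\left(p,P \right)} = - 83 p$ ($s{\left(p,P \right)} = - 76 p - 7 p = - 83 p$)
$- s{\left(\left(-5\right) 5,D{\left(3 \right)} \right)} = - \left(-83\right) \left(\left(-5\right) 5\right) = - \left(-83\right) \left(-25\right) = \left(-1\right) 2075 = -2075$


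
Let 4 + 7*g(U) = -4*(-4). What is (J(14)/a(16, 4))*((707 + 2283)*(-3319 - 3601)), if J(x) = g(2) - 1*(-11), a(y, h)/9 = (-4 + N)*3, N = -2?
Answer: 920740600/567 ≈ 1.6239e+6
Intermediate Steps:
a(y, h) = -162 (a(y, h) = 9*((-4 - 2)*3) = 9*(-6*3) = 9*(-18) = -162)
g(U) = 12/7 (g(U) = -4/7 + (-4*(-4))/7 = -4/7 + (1/7)*16 = -4/7 + 16/7 = 12/7)
J(x) = 89/7 (J(x) = 12/7 - 1*(-11) = 12/7 + 11 = 89/7)
(J(14)/a(16, 4))*((707 + 2283)*(-3319 - 3601)) = ((89/7)/(-162))*((707 + 2283)*(-3319 - 3601)) = ((89/7)*(-1/162))*(2990*(-6920)) = -89/1134*(-20690800) = 920740600/567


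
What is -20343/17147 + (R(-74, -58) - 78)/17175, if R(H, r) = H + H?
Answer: -353266247/294499725 ≈ -1.1995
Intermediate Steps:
R(H, r) = 2*H
-20343/17147 + (R(-74, -58) - 78)/17175 = -20343/17147 + (2*(-74) - 78)/17175 = -20343*1/17147 + (-148 - 78)*(1/17175) = -20343/17147 - 226*1/17175 = -20343/17147 - 226/17175 = -353266247/294499725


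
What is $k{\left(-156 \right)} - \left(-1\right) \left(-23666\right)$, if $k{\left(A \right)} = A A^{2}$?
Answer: $-3820082$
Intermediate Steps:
$k{\left(A \right)} = A^{3}$
$k{\left(-156 \right)} - \left(-1\right) \left(-23666\right) = \left(-156\right)^{3} - \left(-1\right) \left(-23666\right) = -3796416 - 23666 = -3820082$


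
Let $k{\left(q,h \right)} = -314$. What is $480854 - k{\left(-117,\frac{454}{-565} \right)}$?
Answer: $481168$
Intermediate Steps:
$480854 - k{\left(-117,\frac{454}{-565} \right)} = 480854 - -314 = 480854 + 314 = 481168$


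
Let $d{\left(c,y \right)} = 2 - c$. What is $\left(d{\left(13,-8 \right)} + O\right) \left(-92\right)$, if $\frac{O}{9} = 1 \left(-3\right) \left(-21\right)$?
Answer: $-51152$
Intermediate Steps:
$O = 567$ ($O = 9 \cdot 1 \left(-3\right) \left(-21\right) = 9 \left(\left(-3\right) \left(-21\right)\right) = 9 \cdot 63 = 567$)
$\left(d{\left(13,-8 \right)} + O\right) \left(-92\right) = \left(\left(2 - 13\right) + 567\right) \left(-92\right) = \left(-11 + 567\right) \left(-92\right) = 556 \left(-92\right) = -51152$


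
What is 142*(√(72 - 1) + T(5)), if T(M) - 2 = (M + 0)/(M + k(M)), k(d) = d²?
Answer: 923/3 + 142*√71 ≈ 1504.2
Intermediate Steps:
T(M) = 2 + M/(M + M²) (T(M) = 2 + (M + 0)/(M + M²) = 2 + M/(M + M²))
142*(√(72 - 1) + T(5)) = 142*(√(72 - 1) + (3 + 2*5)/(1 + 5)) = 142*(√71 + (3 + 10)/6) = 142*(√71 + (⅙)*13) = 142*(√71 + 13/6) = 142*(13/6 + √71) = 923/3 + 142*√71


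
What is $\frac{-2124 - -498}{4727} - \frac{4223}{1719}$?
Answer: $- \frac{22757215}{8125713} \approx -2.8006$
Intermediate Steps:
$\frac{-2124 - -498}{4727} - \frac{4223}{1719} = \left(-2124 + 498\right) \frac{1}{4727} - \frac{4223}{1719} = \left(-1626\right) \frac{1}{4727} - \frac{4223}{1719} = - \frac{1626}{4727} - \frac{4223}{1719} = - \frac{22757215}{8125713}$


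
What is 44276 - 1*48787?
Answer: -4511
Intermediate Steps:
44276 - 1*48787 = 44276 - 48787 = -4511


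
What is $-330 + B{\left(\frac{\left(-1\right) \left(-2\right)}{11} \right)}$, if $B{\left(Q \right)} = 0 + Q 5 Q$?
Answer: $- \frac{39910}{121} \approx -329.83$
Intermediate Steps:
$B{\left(Q \right)} = 5 Q^{2}$ ($B{\left(Q \right)} = 0 + 5 Q Q = 0 + 5 Q^{2} = 5 Q^{2}$)
$-330 + B{\left(\frac{\left(-1\right) \left(-2\right)}{11} \right)} = -330 + 5 \left(\frac{\left(-1\right) \left(-2\right)}{11}\right)^{2} = -330 + 5 \left(2 \cdot \frac{1}{11}\right)^{2} = -330 + 5 \left(\frac{2}{11}\right)^{2} = -330 + 5 \cdot \frac{4}{121} = -330 + \frac{20}{121} = - \frac{39910}{121}$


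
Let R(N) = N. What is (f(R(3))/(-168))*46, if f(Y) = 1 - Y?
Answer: 23/42 ≈ 0.54762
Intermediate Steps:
(f(R(3))/(-168))*46 = ((1 - 1*3)/(-168))*46 = ((1 - 3)*(-1/168))*46 = -2*(-1/168)*46 = (1/84)*46 = 23/42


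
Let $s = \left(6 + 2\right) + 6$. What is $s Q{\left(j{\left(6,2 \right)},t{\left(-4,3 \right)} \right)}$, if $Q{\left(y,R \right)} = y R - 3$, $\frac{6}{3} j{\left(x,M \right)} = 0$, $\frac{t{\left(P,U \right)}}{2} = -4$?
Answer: $-42$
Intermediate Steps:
$t{\left(P,U \right)} = -8$ ($t{\left(P,U \right)} = 2 \left(-4\right) = -8$)
$j{\left(x,M \right)} = 0$ ($j{\left(x,M \right)} = \frac{1}{2} \cdot 0 = 0$)
$Q{\left(y,R \right)} = -3 + R y$ ($Q{\left(y,R \right)} = R y - 3 = -3 + R y$)
$s = 14$ ($s = 8 + 6 = 14$)
$s Q{\left(j{\left(6,2 \right)},t{\left(-4,3 \right)} \right)} = 14 \left(-3 - 0\right) = 14 \left(-3 + 0\right) = 14 \left(-3\right) = -42$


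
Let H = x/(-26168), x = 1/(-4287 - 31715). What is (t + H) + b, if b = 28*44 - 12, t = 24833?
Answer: 24544540053809/942100336 ≈ 26053.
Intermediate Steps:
x = -1/36002 (x = 1/(-36002) = -1/36002 ≈ -2.7776e-5)
H = 1/942100336 (H = -1/36002/(-26168) = -1/36002*(-1/26168) = 1/942100336 ≈ 1.0615e-9)
b = 1220 (b = 1232 - 12 = 1220)
(t + H) + b = (24833 + 1/942100336) + 1220 = 23395177643889/942100336 + 1220 = 24544540053809/942100336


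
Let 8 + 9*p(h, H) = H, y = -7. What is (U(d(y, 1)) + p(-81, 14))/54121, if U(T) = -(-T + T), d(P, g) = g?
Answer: 2/162363 ≈ 1.2318e-5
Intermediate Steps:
p(h, H) = -8/9 + H/9
U(T) = 0 (U(T) = -1*0 = 0)
(U(d(y, 1)) + p(-81, 14))/54121 = (0 + (-8/9 + (⅑)*14))/54121 = (0 + (-8/9 + 14/9))*(1/54121) = (0 + ⅔)*(1/54121) = (⅔)*(1/54121) = 2/162363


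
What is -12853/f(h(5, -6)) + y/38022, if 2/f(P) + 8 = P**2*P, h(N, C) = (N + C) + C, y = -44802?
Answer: 28588745877/12674 ≈ 2.2557e+6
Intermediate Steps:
h(N, C) = N + 2*C (h(N, C) = (C + N) + C = N + 2*C)
f(P) = 2/(-8 + P**3) (f(P) = 2/(-8 + P**2*P) = 2/(-8 + P**3))
-12853/f(h(5, -6)) + y/38022 = -(-51412 + 12853*(5 + 2*(-6))**3/2) - 44802/38022 = -(-51412 + 12853*(5 - 12)**3/2) - 44802*1/38022 = -12853/(2/(-8 + (-7)**3)) - 7467/6337 = -12853/(2/(-8 - 343)) - 7467/6337 = -12853/(2/(-351)) - 7467/6337 = -12853/(2*(-1/351)) - 7467/6337 = -12853/(-2/351) - 7467/6337 = -12853*(-351/2) - 7467/6337 = 4511403/2 - 7467/6337 = 28588745877/12674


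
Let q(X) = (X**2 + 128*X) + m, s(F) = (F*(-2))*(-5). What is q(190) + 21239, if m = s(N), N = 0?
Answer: 81659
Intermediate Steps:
s(F) = 10*F (s(F) = -2*F*(-5) = 10*F)
m = 0 (m = 10*0 = 0)
q(X) = X**2 + 128*X (q(X) = (X**2 + 128*X) + 0 = X**2 + 128*X)
q(190) + 21239 = 190*(128 + 190) + 21239 = 190*318 + 21239 = 60420 + 21239 = 81659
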